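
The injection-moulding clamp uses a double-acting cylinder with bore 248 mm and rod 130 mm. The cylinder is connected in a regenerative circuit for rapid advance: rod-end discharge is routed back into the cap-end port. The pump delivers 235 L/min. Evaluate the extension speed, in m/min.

In regeneration the rod-end outflow joins the pump flow into the cap end, so the net volume the pump must supply per unit advance equals the rod cross-section area.
Rod cross-section A_rod = π/4 × (130 mm)² = 13270 mm^2
v = Q_pump / A_rod

v ≈ 17.7 m/min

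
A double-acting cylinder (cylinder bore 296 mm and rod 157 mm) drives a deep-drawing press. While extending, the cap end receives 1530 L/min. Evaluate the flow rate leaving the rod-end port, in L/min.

Q_out ≈ 1100 L/min

Cap-side area A_cap = π/4 × (296 mm)² = 68810 mm^2
Rod-side annular area A_ann = π/4 × (296² − 157²) = 49450 mm^2
Piston speed v = Q_in/A_cap; rod-end outflow Q_out = v × A_ann = Q_in × A_ann/A_cap.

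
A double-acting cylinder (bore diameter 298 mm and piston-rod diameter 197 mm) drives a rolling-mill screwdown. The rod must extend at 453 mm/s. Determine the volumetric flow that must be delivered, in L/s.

Q ≈ 31.6 L/s

Cap-side area A_cap = π/4 × (298 mm)² = 69750 mm^2
Q = A × v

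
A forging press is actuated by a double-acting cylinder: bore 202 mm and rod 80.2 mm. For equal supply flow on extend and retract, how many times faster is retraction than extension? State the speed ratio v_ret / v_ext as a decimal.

v_ret/v_ext ≈ 1.19

Cap-side area A_cap = π/4 × (202 mm)² = 32050 mm^2
Rod-side annular area A_ann = π/4 × (202² − 80.2²) = 27000 mm^2
For equal Q, v ∝ 1/A, so v_ret/v_ext = A_cap/A_ann.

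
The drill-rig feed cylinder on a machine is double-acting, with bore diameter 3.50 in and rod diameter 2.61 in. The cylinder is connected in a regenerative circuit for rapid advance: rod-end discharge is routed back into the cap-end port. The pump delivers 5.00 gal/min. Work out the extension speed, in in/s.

v ≈ 3.60 in/s

In regeneration the rod-end outflow joins the pump flow into the cap end, so the net volume the pump must supply per unit advance equals the rod cross-section area.
Rod cross-section A_rod = π/4 × (2.61 in)² = 5.350 in^2
v = Q_pump / A_rod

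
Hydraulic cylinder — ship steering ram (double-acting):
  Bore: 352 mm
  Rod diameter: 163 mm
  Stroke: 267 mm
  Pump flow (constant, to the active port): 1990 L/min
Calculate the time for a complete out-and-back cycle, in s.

t ≈ 1.40 s

Cap-side area A_cap = π/4 × (352 mm)² = 97310 mm^2
Rod-side annular area A_ann = π/4 × (352² − 163²) = 76450 mm^2
t_ext = A_cap·L/Q = 0.7834 s
t_ret = A_ann·L/Q = 0.6154 s
t_cycle = t_ext + t_ret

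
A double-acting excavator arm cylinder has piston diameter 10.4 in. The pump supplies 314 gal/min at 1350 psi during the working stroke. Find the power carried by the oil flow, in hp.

W ≈ 247 hp

Hydraulic power = P × Q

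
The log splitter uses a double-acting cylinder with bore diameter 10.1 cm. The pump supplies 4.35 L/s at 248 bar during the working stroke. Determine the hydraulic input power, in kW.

Hydraulic power = P × Q

W ≈ 108 kW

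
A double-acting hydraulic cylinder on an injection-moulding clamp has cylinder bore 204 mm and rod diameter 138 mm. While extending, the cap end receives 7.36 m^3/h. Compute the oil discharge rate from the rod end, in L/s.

Q_out ≈ 1.11 L/s

Cap-side area A_cap = π/4 × (204 mm)² = 32690 mm^2
Rod-side annular area A_ann = π/4 × (204² − 138²) = 17730 mm^2
Piston speed v = Q_in/A_cap; rod-end outflow Q_out = v × A_ann = Q_in × A_ann/A_cap.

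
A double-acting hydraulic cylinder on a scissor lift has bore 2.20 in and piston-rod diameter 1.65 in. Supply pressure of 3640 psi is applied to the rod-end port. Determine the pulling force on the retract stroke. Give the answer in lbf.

F ≈ 6050 lbf

Rod-side annular area A_ann = π/4 × (2.20² − 1.65²) = 1.663 in^2
On retraction the pressure acts on the annular area (bore minus rod).
F = P × A_ann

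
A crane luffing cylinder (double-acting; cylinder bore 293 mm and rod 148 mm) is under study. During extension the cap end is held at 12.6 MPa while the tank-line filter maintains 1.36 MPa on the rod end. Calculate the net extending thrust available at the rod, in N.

Cap-side area A_cap = π/4 × (293 mm)² = 67430 mm^2
Rod-side annular area A_ann = π/4 × (293² − 148²) = 50220 mm^2
Net thrust = P_cap·A_cap − P_rod·A_ann = 8.496e5 N − 68300 N

F ≈ 7.81e5 N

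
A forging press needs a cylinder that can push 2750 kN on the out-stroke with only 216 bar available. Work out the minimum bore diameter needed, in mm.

Extension force acts on the full piston face: F = P × (π/4)D².
D = √(4F / (πP)) = √(4 × 2750 kN / (π × 216 bar))

D ≈ 403 mm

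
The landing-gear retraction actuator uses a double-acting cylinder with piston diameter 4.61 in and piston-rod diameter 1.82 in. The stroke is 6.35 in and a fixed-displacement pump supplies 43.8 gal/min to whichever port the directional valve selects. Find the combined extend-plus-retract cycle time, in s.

t ≈ 1.16 s

Cap-side area A_cap = π/4 × (4.61 in)² = 16.69 in^2
Rod-side annular area A_ann = π/4 × (4.61² − 1.82²) = 14.09 in^2
t_ext = A_cap·L/Q = 0.6285 s
t_ret = A_ann·L/Q = 0.5306 s
t_cycle = t_ext + t_ret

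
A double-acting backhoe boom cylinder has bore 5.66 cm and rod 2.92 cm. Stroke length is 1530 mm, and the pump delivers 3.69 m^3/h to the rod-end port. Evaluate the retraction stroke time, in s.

Rod-side annular area A_ann = π/4 × (5.66² − 2.92²) = 18.46 cm^2
Swept volume V = A × L; t = V / Q = A·L / Q

t ≈ 2.76 s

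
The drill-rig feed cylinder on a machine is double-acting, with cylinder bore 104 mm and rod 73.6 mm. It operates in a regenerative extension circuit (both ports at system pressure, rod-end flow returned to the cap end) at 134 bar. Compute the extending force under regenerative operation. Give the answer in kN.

F ≈ 57.0 kN

With equal pressure on both faces, forces on the annular region cancel; the net push is pressure × rod cross-section.
Rod cross-section A_rod = π/4 × (73.6 mm)² = 4254 mm^2
F = P × A_rod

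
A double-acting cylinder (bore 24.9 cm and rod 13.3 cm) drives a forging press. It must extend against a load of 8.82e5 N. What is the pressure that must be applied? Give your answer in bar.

P ≈ 181 bar

Cap-side area A_cap = π/4 × (24.9 cm)² = 487.0 cm^2
P = F / A = 8.82e5 N / A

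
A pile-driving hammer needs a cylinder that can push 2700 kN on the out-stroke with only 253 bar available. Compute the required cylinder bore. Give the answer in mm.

D ≈ 369 mm

Extension force acts on the full piston face: F = P × (π/4)D².
D = √(4F / (πP)) = √(4 × 2700 kN / (π × 253 bar))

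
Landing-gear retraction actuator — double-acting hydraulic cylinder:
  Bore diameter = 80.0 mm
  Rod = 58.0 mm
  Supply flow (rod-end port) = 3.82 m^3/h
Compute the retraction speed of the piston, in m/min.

Rod-side annular area A_ann = π/4 × (80.0² − 58.0²) = 2384 mm^2
Flow into the rod-end port fills the annular volume.
v = Q / A

v ≈ 26.7 m/min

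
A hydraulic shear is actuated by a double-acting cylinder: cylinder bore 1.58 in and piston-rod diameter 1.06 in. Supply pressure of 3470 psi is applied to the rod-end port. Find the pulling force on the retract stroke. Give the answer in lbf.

F ≈ 3740 lbf

Rod-side annular area A_ann = π/4 × (1.58² − 1.06²) = 1.078 in^2
On retraction the pressure acts on the annular area (bore minus rod).
F = P × A_ann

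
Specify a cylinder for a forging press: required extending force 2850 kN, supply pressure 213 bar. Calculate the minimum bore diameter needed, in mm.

D ≈ 413 mm

Extension force acts on the full piston face: F = P × (π/4)D².
D = √(4F / (πP)) = √(4 × 2850 kN / (π × 213 bar))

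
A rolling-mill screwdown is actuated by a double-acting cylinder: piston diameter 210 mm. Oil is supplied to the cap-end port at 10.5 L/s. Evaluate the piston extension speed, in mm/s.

Cap-side area A_cap = π/4 × (210 mm)² = 34640 mm^2
v = Q / A

v ≈ 303 mm/s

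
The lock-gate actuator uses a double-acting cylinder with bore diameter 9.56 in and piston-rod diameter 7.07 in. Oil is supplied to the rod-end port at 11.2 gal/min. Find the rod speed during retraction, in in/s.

v ≈ 1.33 in/s

Rod-side annular area A_ann = π/4 × (9.56² − 7.07²) = 32.52 in^2
Flow into the rod-end port fills the annular volume.
v = Q / A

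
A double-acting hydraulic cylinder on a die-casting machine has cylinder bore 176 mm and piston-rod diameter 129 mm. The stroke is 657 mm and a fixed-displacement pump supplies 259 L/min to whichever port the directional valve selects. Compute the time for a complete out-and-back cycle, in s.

t ≈ 5.42 s

Cap-side area A_cap = π/4 × (176 mm)² = 24330 mm^2
Rod-side annular area A_ann = π/4 × (176² − 129²) = 11260 mm^2
t_ext = A_cap·L/Q = 3.703 s
t_ret = A_ann·L/Q = 1.714 s
t_cycle = t_ext + t_ret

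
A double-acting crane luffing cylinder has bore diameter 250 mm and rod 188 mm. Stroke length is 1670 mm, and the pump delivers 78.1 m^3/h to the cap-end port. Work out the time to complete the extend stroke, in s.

Cap-side area A_cap = π/4 × (250 mm)² = 49090 mm^2
Swept volume V = A × L; t = V / Q = A·L / Q

t ≈ 3.78 s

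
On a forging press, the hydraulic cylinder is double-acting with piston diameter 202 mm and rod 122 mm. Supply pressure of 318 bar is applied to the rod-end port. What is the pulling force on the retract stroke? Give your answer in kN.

F ≈ 647 kN

Rod-side annular area A_ann = π/4 × (202² − 122²) = 20360 mm^2
On retraction the pressure acts on the annular area (bore minus rod).
F = P × A_ann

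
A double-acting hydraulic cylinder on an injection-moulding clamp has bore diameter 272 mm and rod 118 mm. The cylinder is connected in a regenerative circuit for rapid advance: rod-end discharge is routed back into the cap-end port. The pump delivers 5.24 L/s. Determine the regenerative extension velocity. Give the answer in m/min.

v ≈ 28.7 m/min

In regeneration the rod-end outflow joins the pump flow into the cap end, so the net volume the pump must supply per unit advance equals the rod cross-section area.
Rod cross-section A_rod = π/4 × (118 mm)² = 10940 mm^2
v = Q_pump / A_rod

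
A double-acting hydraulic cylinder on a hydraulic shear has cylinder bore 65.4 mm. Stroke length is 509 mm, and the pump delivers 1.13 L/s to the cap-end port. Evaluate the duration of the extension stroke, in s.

Cap-side area A_cap = π/4 × (65.4 mm)² = 3359 mm^2
Swept volume V = A × L; t = V / Q = A·L / Q

t ≈ 1.51 s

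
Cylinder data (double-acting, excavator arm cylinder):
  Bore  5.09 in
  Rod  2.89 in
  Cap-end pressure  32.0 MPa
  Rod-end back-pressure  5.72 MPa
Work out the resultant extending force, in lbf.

Cap-side area A_cap = π/4 × (5.09 in)² = 20.35 in^2
Rod-side annular area A_ann = π/4 × (5.09² − 2.89²) = 13.79 in^2
Net thrust = P_cap·A_cap − P_rod·A_ann = 94440 lbf − 11440 lbf

F ≈ 83000 lbf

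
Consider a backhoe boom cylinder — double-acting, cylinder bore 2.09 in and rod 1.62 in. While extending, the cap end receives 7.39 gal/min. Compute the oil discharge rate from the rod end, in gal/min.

Cap-side area A_cap = π/4 × (2.09 in)² = 3.431 in^2
Rod-side annular area A_ann = π/4 × (2.09² − 1.62²) = 1.369 in^2
Piston speed v = Q_in/A_cap; rod-end outflow Q_out = v × A_ann = Q_in × A_ann/A_cap.

Q_out ≈ 2.95 gal/min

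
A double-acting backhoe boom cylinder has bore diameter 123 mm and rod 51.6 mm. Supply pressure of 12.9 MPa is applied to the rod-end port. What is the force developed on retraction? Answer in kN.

Rod-side annular area A_ann = π/4 × (123² − 51.6²) = 9791 mm^2
On retraction the pressure acts on the annular area (bore minus rod).
F = P × A_ann

F ≈ 126 kN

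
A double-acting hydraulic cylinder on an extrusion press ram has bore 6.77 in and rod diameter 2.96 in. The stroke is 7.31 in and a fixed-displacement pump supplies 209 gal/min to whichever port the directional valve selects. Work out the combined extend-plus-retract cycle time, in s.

Cap-side area A_cap = π/4 × (6.77 in)² = 36.00 in^2
Rod-side annular area A_ann = π/4 × (6.77² − 2.96²) = 29.12 in^2
t_ext = A_cap·L/Q = 0.3270 s
t_ret = A_ann·L/Q = 0.2645 s
t_cycle = t_ext + t_ret

t ≈ 0.592 s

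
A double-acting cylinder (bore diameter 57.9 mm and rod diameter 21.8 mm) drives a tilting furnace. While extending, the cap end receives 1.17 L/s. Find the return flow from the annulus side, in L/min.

Q_out ≈ 60.2 L/min

Cap-side area A_cap = π/4 × (57.9 mm)² = 2633 mm^2
Rod-side annular area A_ann = π/4 × (57.9² − 21.8²) = 2260 mm^2
Piston speed v = Q_in/A_cap; rod-end outflow Q_out = v × A_ann = Q_in × A_ann/A_cap.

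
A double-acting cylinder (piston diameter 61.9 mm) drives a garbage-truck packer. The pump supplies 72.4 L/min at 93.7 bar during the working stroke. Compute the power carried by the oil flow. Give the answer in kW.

W ≈ 11.3 kW

Hydraulic power = P × Q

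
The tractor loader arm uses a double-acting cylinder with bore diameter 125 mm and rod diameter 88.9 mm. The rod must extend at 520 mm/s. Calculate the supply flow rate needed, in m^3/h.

Q ≈ 23.0 m^3/h

Cap-side area A_cap = π/4 × (125 mm)² = 12270 mm^2
Q = A × v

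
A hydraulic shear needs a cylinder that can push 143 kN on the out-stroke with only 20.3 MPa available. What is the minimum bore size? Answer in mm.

D ≈ 94.7 mm

Extension force acts on the full piston face: F = P × (π/4)D².
D = √(4F / (πP)) = √(4 × 143 kN / (π × 20.3 MPa))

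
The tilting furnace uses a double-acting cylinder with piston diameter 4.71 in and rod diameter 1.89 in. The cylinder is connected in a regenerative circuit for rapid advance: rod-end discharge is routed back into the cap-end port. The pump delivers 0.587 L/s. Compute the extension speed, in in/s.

v ≈ 12.8 in/s

In regeneration the rod-end outflow joins the pump flow into the cap end, so the net volume the pump must supply per unit advance equals the rod cross-section area.
Rod cross-section A_rod = π/4 × (1.89 in)² = 2.806 in^2
v = Q_pump / A_rod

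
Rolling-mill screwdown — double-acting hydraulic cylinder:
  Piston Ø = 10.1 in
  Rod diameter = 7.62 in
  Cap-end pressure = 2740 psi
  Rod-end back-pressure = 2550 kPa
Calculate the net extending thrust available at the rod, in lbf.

Cap-side area A_cap = π/4 × (10.1 in)² = 80.12 in^2
Rod-side annular area A_ann = π/4 × (10.1² − 7.62²) = 34.51 in^2
Net thrust = P_cap·A_cap − P_rod·A_ann = 2.195e5 lbf − 12770 lbf

F ≈ 2.07e5 lbf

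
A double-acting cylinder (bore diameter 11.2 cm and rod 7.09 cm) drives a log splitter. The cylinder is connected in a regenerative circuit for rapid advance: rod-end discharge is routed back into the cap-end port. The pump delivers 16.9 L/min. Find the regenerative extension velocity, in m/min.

In regeneration the rod-end outflow joins the pump flow into the cap end, so the net volume the pump must supply per unit advance equals the rod cross-section area.
Rod cross-section A_rod = π/4 × (7.09 cm)² = 39.48 cm^2
v = Q_pump / A_rod

v ≈ 4.28 m/min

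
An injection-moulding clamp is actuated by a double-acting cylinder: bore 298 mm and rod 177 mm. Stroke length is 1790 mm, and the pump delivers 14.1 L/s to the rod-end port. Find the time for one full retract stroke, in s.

t ≈ 5.73 s

Rod-side annular area A_ann = π/4 × (298² − 177²) = 45140 mm^2
Swept volume V = A × L; t = V / Q = A·L / Q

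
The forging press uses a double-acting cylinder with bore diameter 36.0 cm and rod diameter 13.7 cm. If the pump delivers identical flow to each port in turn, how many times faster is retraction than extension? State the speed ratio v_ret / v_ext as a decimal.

v_ret/v_ext ≈ 1.17

Cap-side area A_cap = π/4 × (36.0 cm)² = 1018 cm^2
Rod-side annular area A_ann = π/4 × (36.0² − 13.7²) = 870.5 cm^2
For equal Q, v ∝ 1/A, so v_ret/v_ext = A_cap/A_ann.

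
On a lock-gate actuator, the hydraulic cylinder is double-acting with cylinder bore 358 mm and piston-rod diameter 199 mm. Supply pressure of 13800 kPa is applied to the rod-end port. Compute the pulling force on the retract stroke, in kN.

Rod-side annular area A_ann = π/4 × (358² − 199²) = 69560 mm^2
On retraction the pressure acts on the annular area (bore minus rod).
F = P × A_ann

F ≈ 960 kN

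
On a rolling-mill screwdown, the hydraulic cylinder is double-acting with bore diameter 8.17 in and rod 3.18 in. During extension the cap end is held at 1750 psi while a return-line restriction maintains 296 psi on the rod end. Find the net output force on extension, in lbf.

F ≈ 78600 lbf

Cap-side area A_cap = π/4 × (8.17 in)² = 52.42 in^2
Rod-side annular area A_ann = π/4 × (8.17² − 3.18²) = 44.48 in^2
Net thrust = P_cap·A_cap − P_rod·A_ann = 91740 lbf − 13170 lbf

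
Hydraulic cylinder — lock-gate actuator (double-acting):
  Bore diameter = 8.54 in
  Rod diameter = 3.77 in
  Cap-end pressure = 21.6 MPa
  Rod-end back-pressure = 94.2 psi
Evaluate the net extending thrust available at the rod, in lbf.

Cap-side area A_cap = π/4 × (8.54 in)² = 57.28 in^2
Rod-side annular area A_ann = π/4 × (8.54² − 3.77²) = 46.12 in^2
Net thrust = P_cap·A_cap − P_rod·A_ann = 1.794e5 lbf − 4344 lbf

F ≈ 1.75e5 lbf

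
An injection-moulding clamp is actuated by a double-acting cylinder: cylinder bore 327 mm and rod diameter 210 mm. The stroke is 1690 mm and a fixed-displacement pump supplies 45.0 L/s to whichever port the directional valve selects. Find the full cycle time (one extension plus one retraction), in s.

t ≈ 5.01 s

Cap-side area A_cap = π/4 × (327 mm)² = 83980 mm^2
Rod-side annular area A_ann = π/4 × (327² − 210²) = 49350 mm^2
t_ext = A_cap·L/Q = 3.154 s
t_ret = A_ann·L/Q = 1.853 s
t_cycle = t_ext + t_ret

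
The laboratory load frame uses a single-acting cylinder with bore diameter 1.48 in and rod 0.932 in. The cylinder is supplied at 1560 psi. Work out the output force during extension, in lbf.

F ≈ 2680 lbf

Cap-side area A_cap = π/4 × (1.48 in)² = 1.720 in^2
F = P × A_cap = 1560 psi × A_cap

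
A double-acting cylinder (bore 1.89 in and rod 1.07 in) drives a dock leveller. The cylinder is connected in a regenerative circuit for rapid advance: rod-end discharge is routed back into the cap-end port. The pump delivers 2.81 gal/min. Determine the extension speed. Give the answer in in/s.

In regeneration the rod-end outflow joins the pump flow into the cap end, so the net volume the pump must supply per unit advance equals the rod cross-section area.
Rod cross-section A_rod = π/4 × (1.07 in)² = 0.8992 in^2
v = Q_pump / A_rod

v ≈ 12.0 in/s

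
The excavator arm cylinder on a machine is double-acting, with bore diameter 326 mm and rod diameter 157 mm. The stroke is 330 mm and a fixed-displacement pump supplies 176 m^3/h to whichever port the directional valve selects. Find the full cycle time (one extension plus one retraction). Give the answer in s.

Cap-side area A_cap = π/4 × (326 mm)² = 83470 mm^2
Rod-side annular area A_ann = π/4 × (326² − 157²) = 64110 mm^2
t_ext = A_cap·L/Q = 0.5634 s
t_ret = A_ann·L/Q = 0.4327 s
t_cycle = t_ext + t_ret

t ≈ 0.996 s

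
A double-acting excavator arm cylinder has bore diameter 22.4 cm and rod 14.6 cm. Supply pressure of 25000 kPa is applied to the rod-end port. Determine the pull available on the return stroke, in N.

Rod-side annular area A_ann = π/4 × (22.4² − 14.6²) = 226.7 cm^2
On retraction the pressure acts on the annular area (bore minus rod).
F = P × A_ann

F ≈ 5.67e5 N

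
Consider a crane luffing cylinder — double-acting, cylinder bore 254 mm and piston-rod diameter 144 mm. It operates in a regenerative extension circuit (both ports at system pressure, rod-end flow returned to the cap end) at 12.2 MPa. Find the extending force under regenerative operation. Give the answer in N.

With equal pressure on both faces, forces on the annular region cancel; the net push is pressure × rod cross-section.
Rod cross-section A_rod = π/4 × (144 mm)² = 16290 mm^2
F = P × A_rod

F ≈ 1.99e5 N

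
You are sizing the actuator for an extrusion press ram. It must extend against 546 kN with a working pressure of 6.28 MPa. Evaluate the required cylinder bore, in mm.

Extension force acts on the full piston face: F = P × (π/4)D².
D = √(4F / (πP)) = √(4 × 546 kN / (π × 6.28 MPa))

D ≈ 333 mm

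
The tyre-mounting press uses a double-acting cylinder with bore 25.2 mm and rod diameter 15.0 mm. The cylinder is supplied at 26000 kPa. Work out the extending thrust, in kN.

Cap-side area A_cap = π/4 × (25.2 mm)² = 498.8 mm^2
F = P × A_cap = 26000 kPa × A_cap

F ≈ 13.0 kN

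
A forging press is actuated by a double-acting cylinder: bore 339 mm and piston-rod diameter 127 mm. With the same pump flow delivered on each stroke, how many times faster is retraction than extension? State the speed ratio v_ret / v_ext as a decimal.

v_ret/v_ext ≈ 1.16

Cap-side area A_cap = π/4 × (339 mm)² = 90260 mm^2
Rod-side annular area A_ann = π/4 × (339² − 127²) = 77590 mm^2
For equal Q, v ∝ 1/A, so v_ret/v_ext = A_cap/A_ann.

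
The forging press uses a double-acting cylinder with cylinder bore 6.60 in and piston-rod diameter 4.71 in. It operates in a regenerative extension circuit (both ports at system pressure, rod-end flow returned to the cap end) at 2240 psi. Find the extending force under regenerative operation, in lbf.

With equal pressure on both faces, forces on the annular region cancel; the net push is pressure × rod cross-section.
Rod cross-section A_rod = π/4 × (4.71 in)² = 17.42 in^2
F = P × A_rod

F ≈ 39000 lbf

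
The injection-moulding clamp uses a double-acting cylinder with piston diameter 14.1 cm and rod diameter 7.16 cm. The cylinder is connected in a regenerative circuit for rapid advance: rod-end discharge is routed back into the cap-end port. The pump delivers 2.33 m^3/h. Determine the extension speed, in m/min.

v ≈ 9.64 m/min

In regeneration the rod-end outflow joins the pump flow into the cap end, so the net volume the pump must supply per unit advance equals the rod cross-section area.
Rod cross-section A_rod = π/4 × (7.16 cm)² = 40.26 cm^2
v = Q_pump / A_rod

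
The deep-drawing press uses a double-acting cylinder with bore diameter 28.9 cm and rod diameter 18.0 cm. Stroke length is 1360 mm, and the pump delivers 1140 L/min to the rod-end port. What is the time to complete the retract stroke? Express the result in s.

t ≈ 2.87 s

Rod-side annular area A_ann = π/4 × (28.9² − 18.0²) = 401.5 cm^2
Swept volume V = A × L; t = V / Q = A·L / Q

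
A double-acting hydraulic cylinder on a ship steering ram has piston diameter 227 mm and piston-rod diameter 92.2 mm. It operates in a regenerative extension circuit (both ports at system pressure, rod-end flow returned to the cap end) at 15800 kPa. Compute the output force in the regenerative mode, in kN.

With equal pressure on both faces, forces on the annular region cancel; the net push is pressure × rod cross-section.
Rod cross-section A_rod = π/4 × (92.2 mm)² = 6677 mm^2
F = P × A_rod

F ≈ 105 kN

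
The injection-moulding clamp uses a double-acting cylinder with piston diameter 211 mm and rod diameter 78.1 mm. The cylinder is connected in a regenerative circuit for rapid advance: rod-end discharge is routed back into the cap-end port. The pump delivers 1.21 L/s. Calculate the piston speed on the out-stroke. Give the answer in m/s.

v ≈ 0.253 m/s

In regeneration the rod-end outflow joins the pump flow into the cap end, so the net volume the pump must supply per unit advance equals the rod cross-section area.
Rod cross-section A_rod = π/4 × (78.1 mm)² = 4791 mm^2
v = Q_pump / A_rod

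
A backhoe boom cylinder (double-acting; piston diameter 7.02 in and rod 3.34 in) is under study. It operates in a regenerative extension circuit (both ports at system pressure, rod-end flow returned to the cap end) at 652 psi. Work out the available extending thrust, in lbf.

With equal pressure on both faces, forces on the annular region cancel; the net push is pressure × rod cross-section.
Rod cross-section A_rod = π/4 × (3.34 in)² = 8.762 in^2
F = P × A_rod

F ≈ 5710 lbf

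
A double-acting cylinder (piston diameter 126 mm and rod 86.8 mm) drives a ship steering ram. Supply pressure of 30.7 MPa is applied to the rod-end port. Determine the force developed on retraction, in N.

Rod-side annular area A_ann = π/4 × (126² − 86.8²) = 6552 mm^2
On retraction the pressure acts on the annular area (bore minus rod).
F = P × A_ann

F ≈ 2.01e5 N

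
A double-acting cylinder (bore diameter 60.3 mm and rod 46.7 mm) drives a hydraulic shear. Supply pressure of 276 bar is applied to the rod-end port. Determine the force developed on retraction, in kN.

Rod-side annular area A_ann = π/4 × (60.3² − 46.7²) = 1143 mm^2
On retraction the pressure acts on the annular area (bore minus rod).
F = P × A_ann

F ≈ 31.5 kN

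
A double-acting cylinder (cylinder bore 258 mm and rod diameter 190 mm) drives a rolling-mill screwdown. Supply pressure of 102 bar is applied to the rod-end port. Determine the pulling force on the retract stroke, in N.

F ≈ 2.44e5 N

Rod-side annular area A_ann = π/4 × (258² − 190²) = 23930 mm^2
On retraction the pressure acts on the annular area (bore minus rod).
F = P × A_ann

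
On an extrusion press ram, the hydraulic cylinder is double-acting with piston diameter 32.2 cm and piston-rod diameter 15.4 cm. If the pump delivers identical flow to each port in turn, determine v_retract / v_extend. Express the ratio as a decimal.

Cap-side area A_cap = π/4 × (32.2 cm)² = 814.3 cm^2
Rod-side annular area A_ann = π/4 × (32.2² − 15.4²) = 628.1 cm^2
For equal Q, v ∝ 1/A, so v_ret/v_ext = A_cap/A_ann.

v_ret/v_ext ≈ 1.30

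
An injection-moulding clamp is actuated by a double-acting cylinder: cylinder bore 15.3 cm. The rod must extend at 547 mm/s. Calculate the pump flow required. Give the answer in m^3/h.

Q ≈ 36.2 m^3/h

Cap-side area A_cap = π/4 × (15.3 cm)² = 183.9 cm^2
Q = A × v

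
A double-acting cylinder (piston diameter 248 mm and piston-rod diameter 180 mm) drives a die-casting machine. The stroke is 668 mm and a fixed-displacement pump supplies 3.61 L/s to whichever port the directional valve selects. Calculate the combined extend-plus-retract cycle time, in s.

t ≈ 13.2 s

Cap-side area A_cap = π/4 × (248 mm)² = 48310 mm^2
Rod-side annular area A_ann = π/4 × (248² − 180²) = 22860 mm^2
t_ext = A_cap·L/Q = 8.938 s
t_ret = A_ann·L/Q = 4.230 s
t_cycle = t_ext + t_ret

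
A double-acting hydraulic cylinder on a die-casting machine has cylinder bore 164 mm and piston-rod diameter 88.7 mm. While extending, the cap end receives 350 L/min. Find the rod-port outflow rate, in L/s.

Cap-side area A_cap = π/4 × (164 mm)² = 21120 mm^2
Rod-side annular area A_ann = π/4 × (164² − 88.7²) = 14940 mm^2
Piston speed v = Q_in/A_cap; rod-end outflow Q_out = v × A_ann = Q_in × A_ann/A_cap.

Q_out ≈ 4.13 L/s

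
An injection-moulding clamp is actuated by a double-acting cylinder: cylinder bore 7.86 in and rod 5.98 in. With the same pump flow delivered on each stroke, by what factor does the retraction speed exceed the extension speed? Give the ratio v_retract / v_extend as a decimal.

v_ret/v_ext ≈ 2.37

Cap-side area A_cap = π/4 × (7.86 in)² = 48.52 in^2
Rod-side annular area A_ann = π/4 × (7.86² − 5.98²) = 20.44 in^2
For equal Q, v ∝ 1/A, so v_ret/v_ext = A_cap/A_ann.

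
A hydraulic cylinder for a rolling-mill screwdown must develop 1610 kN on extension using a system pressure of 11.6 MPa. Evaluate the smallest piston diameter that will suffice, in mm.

D ≈ 420 mm

Extension force acts on the full piston face: F = P × (π/4)D².
D = √(4F / (πP)) = √(4 × 1610 kN / (π × 11.6 MPa))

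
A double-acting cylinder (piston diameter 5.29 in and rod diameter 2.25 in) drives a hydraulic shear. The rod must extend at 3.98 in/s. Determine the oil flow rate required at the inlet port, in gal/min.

Q ≈ 22.7 gal/min

Cap-side area A_cap = π/4 × (5.29 in)² = 21.98 in^2
Q = A × v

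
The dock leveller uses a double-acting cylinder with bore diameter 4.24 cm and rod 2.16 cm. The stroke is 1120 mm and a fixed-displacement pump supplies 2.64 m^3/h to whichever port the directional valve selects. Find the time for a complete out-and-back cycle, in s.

t ≈ 3.75 s

Cap-side area A_cap = π/4 × (4.24 cm)² = 14.12 cm^2
Rod-side annular area A_ann = π/4 × (4.24² − 2.16²) = 10.46 cm^2
t_ext = A_cap·L/Q = 2.156 s
t_ret = A_ann·L/Q = 1.597 s
t_cycle = t_ext + t_ret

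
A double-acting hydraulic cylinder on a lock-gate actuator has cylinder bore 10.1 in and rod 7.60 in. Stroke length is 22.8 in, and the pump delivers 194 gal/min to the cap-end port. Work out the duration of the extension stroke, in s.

t ≈ 2.45 s

Cap-side area A_cap = π/4 × (10.1 in)² = 80.12 in^2
Swept volume V = A × L; t = V / Q = A·L / Q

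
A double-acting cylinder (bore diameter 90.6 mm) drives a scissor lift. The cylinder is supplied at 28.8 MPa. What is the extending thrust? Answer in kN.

Cap-side area A_cap = π/4 × (90.6 mm)² = 6447 mm^2
F = P × A_cap = 28.8 MPa × A_cap

F ≈ 186 kN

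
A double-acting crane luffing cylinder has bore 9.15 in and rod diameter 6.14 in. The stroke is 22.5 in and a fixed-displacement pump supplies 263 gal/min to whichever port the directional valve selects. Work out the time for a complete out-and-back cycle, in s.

t ≈ 2.26 s

Cap-side area A_cap = π/4 × (9.15 in)² = 65.76 in^2
Rod-side annular area A_ann = π/4 × (9.15² − 6.14²) = 36.15 in^2
t_ext = A_cap·L/Q = 1.461 s
t_ret = A_ann·L/Q = 0.8032 s
t_cycle = t_ext + t_ret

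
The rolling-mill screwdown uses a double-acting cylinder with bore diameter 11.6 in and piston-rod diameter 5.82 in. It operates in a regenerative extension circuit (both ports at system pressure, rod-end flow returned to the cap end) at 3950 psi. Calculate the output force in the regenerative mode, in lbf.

F ≈ 1.05e5 lbf

With equal pressure on both faces, forces on the annular region cancel; the net push is pressure × rod cross-section.
Rod cross-section A_rod = π/4 × (5.82 in)² = 26.60 in^2
F = P × A_rod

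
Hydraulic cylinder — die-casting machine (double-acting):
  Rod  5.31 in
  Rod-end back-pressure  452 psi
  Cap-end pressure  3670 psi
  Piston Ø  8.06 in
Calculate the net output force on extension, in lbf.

Cap-side area A_cap = π/4 × (8.06 in)² = 51.02 in^2
Rod-side annular area A_ann = π/4 × (8.06² − 5.31²) = 28.88 in^2
Net thrust = P_cap·A_cap − P_rod·A_ann = 1.873e5 lbf − 13050 lbf

F ≈ 1.74e5 lbf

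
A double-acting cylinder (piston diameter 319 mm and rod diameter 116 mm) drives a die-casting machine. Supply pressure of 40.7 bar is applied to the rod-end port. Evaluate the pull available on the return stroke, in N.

Rod-side annular area A_ann = π/4 × (319² − 116²) = 69350 mm^2
On retraction the pressure acts on the annular area (bore minus rod).
F = P × A_ann

F ≈ 2.82e5 N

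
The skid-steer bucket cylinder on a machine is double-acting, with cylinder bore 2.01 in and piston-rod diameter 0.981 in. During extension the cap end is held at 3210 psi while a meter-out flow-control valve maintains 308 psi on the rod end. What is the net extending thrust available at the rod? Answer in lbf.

F ≈ 9440 lbf

Cap-side area A_cap = π/4 × (2.01 in)² = 3.173 in^2
Rod-side annular area A_ann = π/4 × (2.01² − 0.981²) = 2.417 in^2
Net thrust = P_cap·A_cap − P_rod·A_ann = 10190 lbf − 744.5 lbf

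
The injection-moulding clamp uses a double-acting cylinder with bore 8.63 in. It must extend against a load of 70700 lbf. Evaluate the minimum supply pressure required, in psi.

P ≈ 1210 psi

Cap-side area A_cap = π/4 × (8.63 in)² = 58.49 in^2
P = F / A = 70700 lbf / A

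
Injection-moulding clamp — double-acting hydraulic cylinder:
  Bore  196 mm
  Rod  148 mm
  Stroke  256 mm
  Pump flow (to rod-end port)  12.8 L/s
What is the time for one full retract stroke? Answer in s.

Rod-side annular area A_ann = π/4 × (196² − 148²) = 12970 mm^2
Swept volume V = A × L; t = V / Q = A·L / Q

t ≈ 0.259 s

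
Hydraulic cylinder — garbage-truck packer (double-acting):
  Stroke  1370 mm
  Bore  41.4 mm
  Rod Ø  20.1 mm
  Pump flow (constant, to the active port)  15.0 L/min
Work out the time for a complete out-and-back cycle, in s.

t ≈ 13.0 s

Cap-side area A_cap = π/4 × (41.4 mm)² = 1346 mm^2
Rod-side annular area A_ann = π/4 × (41.4² − 20.1²) = 1029 mm^2
t_ext = A_cap·L/Q = 7.377 s
t_ret = A_ann·L/Q = 5.638 s
t_cycle = t_ext + t_ret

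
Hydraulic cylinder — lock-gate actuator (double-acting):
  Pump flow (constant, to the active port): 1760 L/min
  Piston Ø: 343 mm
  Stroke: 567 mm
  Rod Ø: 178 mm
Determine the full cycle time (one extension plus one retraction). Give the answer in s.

t ≈ 3.09 s

Cap-side area A_cap = π/4 × (343 mm)² = 92400 mm^2
Rod-side annular area A_ann = π/4 × (343² − 178²) = 67520 mm^2
t_ext = A_cap·L/Q = 1.786 s
t_ret = A_ann·L/Q = 1.305 s
t_cycle = t_ext + t_ret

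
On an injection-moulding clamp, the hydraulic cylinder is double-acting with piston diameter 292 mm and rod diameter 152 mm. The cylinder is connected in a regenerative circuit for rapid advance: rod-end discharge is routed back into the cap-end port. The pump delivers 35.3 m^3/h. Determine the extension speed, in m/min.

v ≈ 32.4 m/min

In regeneration the rod-end outflow joins the pump flow into the cap end, so the net volume the pump must supply per unit advance equals the rod cross-section area.
Rod cross-section A_rod = π/4 × (152 mm)² = 18150 mm^2
v = Q_pump / A_rod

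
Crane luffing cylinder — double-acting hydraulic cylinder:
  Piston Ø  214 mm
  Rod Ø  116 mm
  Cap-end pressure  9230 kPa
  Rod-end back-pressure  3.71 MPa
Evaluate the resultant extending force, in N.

Cap-side area A_cap = π/4 × (214 mm)² = 35970 mm^2
Rod-side annular area A_ann = π/4 × (214² − 116²) = 25400 mm^2
Net thrust = P_cap·A_cap − P_rod·A_ann = 3.320e5 N − 94230 N

F ≈ 2.38e5 N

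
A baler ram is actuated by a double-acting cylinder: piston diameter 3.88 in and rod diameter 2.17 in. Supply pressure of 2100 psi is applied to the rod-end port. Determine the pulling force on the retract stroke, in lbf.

Rod-side annular area A_ann = π/4 × (3.88² − 2.17²) = 8.125 in^2
On retraction the pressure acts on the annular area (bore minus rod).
F = P × A_ann

F ≈ 17100 lbf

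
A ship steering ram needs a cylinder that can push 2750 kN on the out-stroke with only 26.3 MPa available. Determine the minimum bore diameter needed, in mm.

D ≈ 365 mm

Extension force acts on the full piston face: F = P × (π/4)D².
D = √(4F / (πP)) = √(4 × 2750 kN / (π × 26.3 MPa))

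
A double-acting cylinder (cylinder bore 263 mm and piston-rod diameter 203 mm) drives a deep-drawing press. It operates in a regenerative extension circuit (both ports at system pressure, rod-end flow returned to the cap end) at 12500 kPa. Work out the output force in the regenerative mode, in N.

F ≈ 4.05e5 N

With equal pressure on both faces, forces on the annular region cancel; the net push is pressure × rod cross-section.
Rod cross-section A_rod = π/4 × (203 mm)² = 32370 mm^2
F = P × A_rod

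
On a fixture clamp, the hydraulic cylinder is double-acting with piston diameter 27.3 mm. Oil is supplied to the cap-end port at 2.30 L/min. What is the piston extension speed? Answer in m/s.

v ≈ 0.0655 m/s

Cap-side area A_cap = π/4 × (27.3 mm)² = 585.3 mm^2
v = Q / A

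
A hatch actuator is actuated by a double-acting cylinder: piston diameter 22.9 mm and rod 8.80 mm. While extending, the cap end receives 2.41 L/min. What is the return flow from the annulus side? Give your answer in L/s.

Q_out ≈ 0.0342 L/s

Cap-side area A_cap = π/4 × (22.9 mm)² = 411.9 mm^2
Rod-side annular area A_ann = π/4 × (22.9² − 8.80²) = 351.0 mm^2
Piston speed v = Q_in/A_cap; rod-end outflow Q_out = v × A_ann = Q_in × A_ann/A_cap.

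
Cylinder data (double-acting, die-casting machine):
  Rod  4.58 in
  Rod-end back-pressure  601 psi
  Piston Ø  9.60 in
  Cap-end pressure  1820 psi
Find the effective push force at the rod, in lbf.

F ≈ 98100 lbf

Cap-side area A_cap = π/4 × (9.60 in)² = 72.38 in^2
Rod-side annular area A_ann = π/4 × (9.60² − 4.58²) = 55.91 in^2
Net thrust = P_cap·A_cap − P_rod·A_ann = 1.317e5 lbf − 33600 lbf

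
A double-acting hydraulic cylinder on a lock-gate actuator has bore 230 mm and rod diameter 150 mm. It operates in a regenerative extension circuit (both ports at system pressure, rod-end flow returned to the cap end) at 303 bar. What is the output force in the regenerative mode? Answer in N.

F ≈ 5.35e5 N

With equal pressure on both faces, forces on the annular region cancel; the net push is pressure × rod cross-section.
Rod cross-section A_rod = π/4 × (150 mm)² = 17670 mm^2
F = P × A_rod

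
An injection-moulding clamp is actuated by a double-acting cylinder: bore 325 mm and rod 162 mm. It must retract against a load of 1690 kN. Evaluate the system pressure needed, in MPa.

P ≈ 27.1 MPa

Rod-side annular area A_ann = π/4 × (325² − 162²) = 62350 mm^2
Retraction: pressure acts on the annular area.
P = F / A = 1690 kN / A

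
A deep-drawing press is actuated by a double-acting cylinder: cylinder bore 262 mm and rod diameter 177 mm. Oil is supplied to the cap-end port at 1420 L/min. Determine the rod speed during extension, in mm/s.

v ≈ 439 mm/s

Cap-side area A_cap = π/4 × (262 mm)² = 53910 mm^2
v = Q / A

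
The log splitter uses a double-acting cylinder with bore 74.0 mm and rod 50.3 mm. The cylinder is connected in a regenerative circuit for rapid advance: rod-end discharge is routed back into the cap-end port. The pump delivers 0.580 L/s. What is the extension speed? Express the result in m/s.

v ≈ 0.292 m/s

In regeneration the rod-end outflow joins the pump flow into the cap end, so the net volume the pump must supply per unit advance equals the rod cross-section area.
Rod cross-section A_rod = π/4 × (50.3 mm)² = 1987 mm^2
v = Q_pump / A_rod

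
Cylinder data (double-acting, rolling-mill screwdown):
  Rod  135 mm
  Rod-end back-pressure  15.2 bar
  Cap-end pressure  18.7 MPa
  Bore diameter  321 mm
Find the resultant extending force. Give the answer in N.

Cap-side area A_cap = π/4 × (321 mm)² = 80930 mm^2
Rod-side annular area A_ann = π/4 × (321² − 135²) = 66610 mm^2
Net thrust = P_cap·A_cap − P_rod·A_ann = 1.513e6 N − 1.013e5 N

F ≈ 1.41e6 N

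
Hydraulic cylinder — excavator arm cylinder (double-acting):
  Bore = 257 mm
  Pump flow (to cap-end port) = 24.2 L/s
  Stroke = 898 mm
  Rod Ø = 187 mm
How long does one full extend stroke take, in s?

t ≈ 1.92 s

Cap-side area A_cap = π/4 × (257 mm)² = 51870 mm^2
Swept volume V = A × L; t = V / Q = A·L / Q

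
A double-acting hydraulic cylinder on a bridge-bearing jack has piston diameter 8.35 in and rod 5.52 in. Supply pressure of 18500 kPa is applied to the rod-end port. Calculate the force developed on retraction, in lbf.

Rod-side annular area A_ann = π/4 × (8.35² − 5.52²) = 30.83 in^2
On retraction the pressure acts on the annular area (bore minus rod).
F = P × A_ann

F ≈ 82700 lbf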